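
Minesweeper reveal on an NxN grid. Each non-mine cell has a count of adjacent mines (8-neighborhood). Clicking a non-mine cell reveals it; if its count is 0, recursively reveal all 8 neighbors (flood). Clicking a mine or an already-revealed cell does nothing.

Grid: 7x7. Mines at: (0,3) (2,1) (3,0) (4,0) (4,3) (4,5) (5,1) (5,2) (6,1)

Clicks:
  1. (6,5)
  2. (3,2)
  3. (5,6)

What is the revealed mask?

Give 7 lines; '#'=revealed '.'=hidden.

Answer: .......
.......
.......
..#....
.......
...####
...####

Derivation:
Click 1 (6,5) count=0: revealed 8 new [(5,3) (5,4) (5,5) (5,6) (6,3) (6,4) (6,5) (6,6)] -> total=8
Click 2 (3,2) count=2: revealed 1 new [(3,2)] -> total=9
Click 3 (5,6) count=1: revealed 0 new [(none)] -> total=9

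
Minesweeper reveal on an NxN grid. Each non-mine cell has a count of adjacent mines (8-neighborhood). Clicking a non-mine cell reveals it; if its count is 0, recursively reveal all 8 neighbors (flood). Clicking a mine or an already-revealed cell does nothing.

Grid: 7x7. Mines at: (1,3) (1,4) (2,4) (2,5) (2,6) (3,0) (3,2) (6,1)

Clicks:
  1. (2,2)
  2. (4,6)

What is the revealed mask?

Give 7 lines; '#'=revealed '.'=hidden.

Answer: .......
.......
..#....
...####
..#####
..#####
..#####

Derivation:
Click 1 (2,2) count=2: revealed 1 new [(2,2)] -> total=1
Click 2 (4,6) count=0: revealed 19 new [(3,3) (3,4) (3,5) (3,6) (4,2) (4,3) (4,4) (4,5) (4,6) (5,2) (5,3) (5,4) (5,5) (5,6) (6,2) (6,3) (6,4) (6,5) (6,6)] -> total=20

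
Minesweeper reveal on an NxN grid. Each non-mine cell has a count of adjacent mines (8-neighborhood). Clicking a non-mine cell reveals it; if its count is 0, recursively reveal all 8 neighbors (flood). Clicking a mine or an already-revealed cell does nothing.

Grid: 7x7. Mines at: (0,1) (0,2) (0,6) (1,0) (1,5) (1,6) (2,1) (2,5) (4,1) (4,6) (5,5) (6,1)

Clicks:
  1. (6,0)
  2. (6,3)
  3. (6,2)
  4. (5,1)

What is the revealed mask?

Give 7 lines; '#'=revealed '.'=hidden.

Click 1 (6,0) count=1: revealed 1 new [(6,0)] -> total=1
Click 2 (6,3) count=0: revealed 18 new [(1,2) (1,3) (1,4) (2,2) (2,3) (2,4) (3,2) (3,3) (3,4) (4,2) (4,3) (4,4) (5,2) (5,3) (5,4) (6,2) (6,3) (6,4)] -> total=19
Click 3 (6,2) count=1: revealed 0 new [(none)] -> total=19
Click 4 (5,1) count=2: revealed 1 new [(5,1)] -> total=20

Answer: .......
..###..
..###..
..###..
..###..
.####..
#.###..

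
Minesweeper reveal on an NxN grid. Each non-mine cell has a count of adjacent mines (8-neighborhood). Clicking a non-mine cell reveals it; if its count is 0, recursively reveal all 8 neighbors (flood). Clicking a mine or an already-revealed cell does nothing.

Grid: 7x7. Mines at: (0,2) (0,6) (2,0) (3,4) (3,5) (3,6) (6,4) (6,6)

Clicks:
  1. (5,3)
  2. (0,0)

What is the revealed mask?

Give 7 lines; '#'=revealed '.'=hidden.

Answer: ##.....
##.....
.......
.......
.......
...#...
.......

Derivation:
Click 1 (5,3) count=1: revealed 1 new [(5,3)] -> total=1
Click 2 (0,0) count=0: revealed 4 new [(0,0) (0,1) (1,0) (1,1)] -> total=5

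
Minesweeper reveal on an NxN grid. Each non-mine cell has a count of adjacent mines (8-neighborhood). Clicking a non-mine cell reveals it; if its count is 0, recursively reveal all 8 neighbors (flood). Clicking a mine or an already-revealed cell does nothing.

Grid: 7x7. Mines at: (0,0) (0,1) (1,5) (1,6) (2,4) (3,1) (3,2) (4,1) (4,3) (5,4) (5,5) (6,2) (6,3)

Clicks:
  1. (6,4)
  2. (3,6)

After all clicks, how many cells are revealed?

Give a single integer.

Click 1 (6,4) count=3: revealed 1 new [(6,4)] -> total=1
Click 2 (3,6) count=0: revealed 6 new [(2,5) (2,6) (3,5) (3,6) (4,5) (4,6)] -> total=7

Answer: 7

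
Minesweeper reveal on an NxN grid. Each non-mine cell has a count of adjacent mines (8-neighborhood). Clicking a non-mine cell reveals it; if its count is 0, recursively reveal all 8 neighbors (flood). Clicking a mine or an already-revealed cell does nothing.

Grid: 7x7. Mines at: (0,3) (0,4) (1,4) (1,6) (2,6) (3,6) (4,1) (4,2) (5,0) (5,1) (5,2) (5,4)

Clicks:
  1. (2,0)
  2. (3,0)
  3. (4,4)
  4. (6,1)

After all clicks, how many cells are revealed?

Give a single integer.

Click 1 (2,0) count=0: revealed 15 new [(0,0) (0,1) (0,2) (1,0) (1,1) (1,2) (1,3) (2,0) (2,1) (2,2) (2,3) (3,0) (3,1) (3,2) (3,3)] -> total=15
Click 2 (3,0) count=1: revealed 0 new [(none)] -> total=15
Click 3 (4,4) count=1: revealed 1 new [(4,4)] -> total=16
Click 4 (6,1) count=3: revealed 1 new [(6,1)] -> total=17

Answer: 17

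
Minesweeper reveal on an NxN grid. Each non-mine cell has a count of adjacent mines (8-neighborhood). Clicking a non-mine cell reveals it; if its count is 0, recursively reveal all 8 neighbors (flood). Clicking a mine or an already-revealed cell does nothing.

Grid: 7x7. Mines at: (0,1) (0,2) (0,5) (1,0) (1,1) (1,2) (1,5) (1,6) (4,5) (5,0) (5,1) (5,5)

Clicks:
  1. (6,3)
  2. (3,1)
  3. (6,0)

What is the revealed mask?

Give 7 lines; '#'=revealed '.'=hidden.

Answer: .......
.......
#####..
#####..
#####..
..###..
#.###..

Derivation:
Click 1 (6,3) count=0: revealed 21 new [(2,0) (2,1) (2,2) (2,3) (2,4) (3,0) (3,1) (3,2) (3,3) (3,4) (4,0) (4,1) (4,2) (4,3) (4,4) (5,2) (5,3) (5,4) (6,2) (6,3) (6,4)] -> total=21
Click 2 (3,1) count=0: revealed 0 new [(none)] -> total=21
Click 3 (6,0) count=2: revealed 1 new [(6,0)] -> total=22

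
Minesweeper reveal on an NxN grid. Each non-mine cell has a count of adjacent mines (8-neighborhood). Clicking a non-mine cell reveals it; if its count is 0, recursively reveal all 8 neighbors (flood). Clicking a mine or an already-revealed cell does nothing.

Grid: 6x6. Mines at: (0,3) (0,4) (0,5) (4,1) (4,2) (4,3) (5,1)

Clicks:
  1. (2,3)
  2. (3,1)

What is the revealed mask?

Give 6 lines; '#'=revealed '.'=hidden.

Click 1 (2,3) count=0: revealed 25 new [(0,0) (0,1) (0,2) (1,0) (1,1) (1,2) (1,3) (1,4) (1,5) (2,0) (2,1) (2,2) (2,3) (2,4) (2,5) (3,0) (3,1) (3,2) (3,3) (3,4) (3,5) (4,4) (4,5) (5,4) (5,5)] -> total=25
Click 2 (3,1) count=2: revealed 0 new [(none)] -> total=25

Answer: ###...
######
######
######
....##
....##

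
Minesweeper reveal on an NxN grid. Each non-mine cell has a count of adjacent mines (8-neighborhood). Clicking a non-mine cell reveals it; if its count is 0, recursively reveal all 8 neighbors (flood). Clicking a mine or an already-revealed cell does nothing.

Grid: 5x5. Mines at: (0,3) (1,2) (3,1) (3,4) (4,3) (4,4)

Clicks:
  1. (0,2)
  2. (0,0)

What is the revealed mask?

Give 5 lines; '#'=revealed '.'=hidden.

Answer: ###..
##...
##...
.....
.....

Derivation:
Click 1 (0,2) count=2: revealed 1 new [(0,2)] -> total=1
Click 2 (0,0) count=0: revealed 6 new [(0,0) (0,1) (1,0) (1,1) (2,0) (2,1)] -> total=7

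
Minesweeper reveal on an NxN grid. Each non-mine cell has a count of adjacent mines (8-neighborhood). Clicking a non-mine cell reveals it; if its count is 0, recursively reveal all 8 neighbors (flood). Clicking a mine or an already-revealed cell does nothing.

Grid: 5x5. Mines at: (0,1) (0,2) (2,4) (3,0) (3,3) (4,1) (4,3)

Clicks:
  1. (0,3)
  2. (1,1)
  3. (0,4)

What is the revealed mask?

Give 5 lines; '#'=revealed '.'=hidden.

Answer: ...##
.#.##
.....
.....
.....

Derivation:
Click 1 (0,3) count=1: revealed 1 new [(0,3)] -> total=1
Click 2 (1,1) count=2: revealed 1 new [(1,1)] -> total=2
Click 3 (0,4) count=0: revealed 3 new [(0,4) (1,3) (1,4)] -> total=5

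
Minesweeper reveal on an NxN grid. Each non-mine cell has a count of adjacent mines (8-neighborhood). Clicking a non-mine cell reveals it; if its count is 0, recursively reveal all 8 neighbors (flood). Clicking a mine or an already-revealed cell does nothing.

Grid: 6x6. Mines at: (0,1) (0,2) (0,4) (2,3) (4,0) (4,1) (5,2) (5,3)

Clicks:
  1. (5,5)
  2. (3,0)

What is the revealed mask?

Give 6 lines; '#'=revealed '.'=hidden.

Click 1 (5,5) count=0: revealed 10 new [(1,4) (1,5) (2,4) (2,5) (3,4) (3,5) (4,4) (4,5) (5,4) (5,5)] -> total=10
Click 2 (3,0) count=2: revealed 1 new [(3,0)] -> total=11

Answer: ......
....##
....##
#...##
....##
....##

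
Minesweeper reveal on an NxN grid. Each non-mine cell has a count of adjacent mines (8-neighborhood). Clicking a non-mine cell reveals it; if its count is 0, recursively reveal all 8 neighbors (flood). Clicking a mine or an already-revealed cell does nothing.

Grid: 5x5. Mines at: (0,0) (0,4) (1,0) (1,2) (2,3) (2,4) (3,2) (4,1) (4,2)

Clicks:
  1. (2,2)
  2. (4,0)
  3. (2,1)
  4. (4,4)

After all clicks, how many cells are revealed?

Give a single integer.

Answer: 7

Derivation:
Click 1 (2,2) count=3: revealed 1 new [(2,2)] -> total=1
Click 2 (4,0) count=1: revealed 1 new [(4,0)] -> total=2
Click 3 (2,1) count=3: revealed 1 new [(2,1)] -> total=3
Click 4 (4,4) count=0: revealed 4 new [(3,3) (3,4) (4,3) (4,4)] -> total=7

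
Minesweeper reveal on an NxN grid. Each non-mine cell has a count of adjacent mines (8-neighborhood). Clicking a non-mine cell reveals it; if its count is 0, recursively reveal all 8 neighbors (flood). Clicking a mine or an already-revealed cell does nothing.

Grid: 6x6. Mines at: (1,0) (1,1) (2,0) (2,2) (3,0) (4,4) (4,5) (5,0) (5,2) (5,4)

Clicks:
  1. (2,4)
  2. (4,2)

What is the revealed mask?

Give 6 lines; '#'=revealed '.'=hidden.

Click 1 (2,4) count=0: revealed 14 new [(0,2) (0,3) (0,4) (0,5) (1,2) (1,3) (1,4) (1,5) (2,3) (2,4) (2,5) (3,3) (3,4) (3,5)] -> total=14
Click 2 (4,2) count=1: revealed 1 new [(4,2)] -> total=15

Answer: ..####
..####
...###
...###
..#...
......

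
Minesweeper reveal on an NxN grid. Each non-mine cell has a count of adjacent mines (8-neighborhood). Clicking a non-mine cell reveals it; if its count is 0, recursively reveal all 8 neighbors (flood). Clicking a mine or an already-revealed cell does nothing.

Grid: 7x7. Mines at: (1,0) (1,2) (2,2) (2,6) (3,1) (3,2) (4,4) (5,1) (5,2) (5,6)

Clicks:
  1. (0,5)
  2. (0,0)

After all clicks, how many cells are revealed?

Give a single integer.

Answer: 15

Derivation:
Click 1 (0,5) count=0: revealed 14 new [(0,3) (0,4) (0,5) (0,6) (1,3) (1,4) (1,5) (1,6) (2,3) (2,4) (2,5) (3,3) (3,4) (3,5)] -> total=14
Click 2 (0,0) count=1: revealed 1 new [(0,0)] -> total=15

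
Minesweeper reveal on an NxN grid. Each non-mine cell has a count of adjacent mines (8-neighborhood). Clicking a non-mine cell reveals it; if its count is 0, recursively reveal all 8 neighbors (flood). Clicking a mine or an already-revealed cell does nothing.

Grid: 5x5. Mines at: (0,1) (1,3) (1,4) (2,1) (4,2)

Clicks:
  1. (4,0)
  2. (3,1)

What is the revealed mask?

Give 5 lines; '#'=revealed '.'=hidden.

Click 1 (4,0) count=0: revealed 4 new [(3,0) (3,1) (4,0) (4,1)] -> total=4
Click 2 (3,1) count=2: revealed 0 new [(none)] -> total=4

Answer: .....
.....
.....
##...
##...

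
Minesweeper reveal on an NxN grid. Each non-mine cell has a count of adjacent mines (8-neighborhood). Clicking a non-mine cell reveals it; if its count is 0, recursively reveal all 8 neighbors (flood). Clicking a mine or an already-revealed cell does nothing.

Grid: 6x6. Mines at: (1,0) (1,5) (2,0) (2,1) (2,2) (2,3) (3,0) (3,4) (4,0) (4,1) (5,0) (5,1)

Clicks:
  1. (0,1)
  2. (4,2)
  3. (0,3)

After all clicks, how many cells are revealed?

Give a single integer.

Click 1 (0,1) count=1: revealed 1 new [(0,1)] -> total=1
Click 2 (4,2) count=2: revealed 1 new [(4,2)] -> total=2
Click 3 (0,3) count=0: revealed 7 new [(0,2) (0,3) (0,4) (1,1) (1,2) (1,3) (1,4)] -> total=9

Answer: 9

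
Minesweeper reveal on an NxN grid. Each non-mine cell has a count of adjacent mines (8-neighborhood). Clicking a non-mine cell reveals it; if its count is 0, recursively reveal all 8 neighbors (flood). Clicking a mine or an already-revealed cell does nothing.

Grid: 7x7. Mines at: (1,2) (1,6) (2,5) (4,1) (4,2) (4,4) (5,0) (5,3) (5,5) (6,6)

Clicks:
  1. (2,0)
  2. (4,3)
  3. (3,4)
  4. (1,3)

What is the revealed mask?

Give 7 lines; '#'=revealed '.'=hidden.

Click 1 (2,0) count=0: revealed 8 new [(0,0) (0,1) (1,0) (1,1) (2,0) (2,1) (3,0) (3,1)] -> total=8
Click 2 (4,3) count=3: revealed 1 new [(4,3)] -> total=9
Click 3 (3,4) count=2: revealed 1 new [(3,4)] -> total=10
Click 4 (1,3) count=1: revealed 1 new [(1,3)] -> total=11

Answer: ##.....
##.#...
##.....
##..#..
...#...
.......
.......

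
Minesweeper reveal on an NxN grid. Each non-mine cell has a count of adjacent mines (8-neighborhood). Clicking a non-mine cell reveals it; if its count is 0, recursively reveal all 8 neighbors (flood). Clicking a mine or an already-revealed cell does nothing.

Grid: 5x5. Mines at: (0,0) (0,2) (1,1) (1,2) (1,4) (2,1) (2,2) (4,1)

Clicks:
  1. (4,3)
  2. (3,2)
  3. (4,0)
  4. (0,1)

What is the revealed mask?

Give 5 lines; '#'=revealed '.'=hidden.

Answer: .#...
.....
...##
..###
#.###

Derivation:
Click 1 (4,3) count=0: revealed 8 new [(2,3) (2,4) (3,2) (3,3) (3,4) (4,2) (4,3) (4,4)] -> total=8
Click 2 (3,2) count=3: revealed 0 new [(none)] -> total=8
Click 3 (4,0) count=1: revealed 1 new [(4,0)] -> total=9
Click 4 (0,1) count=4: revealed 1 new [(0,1)] -> total=10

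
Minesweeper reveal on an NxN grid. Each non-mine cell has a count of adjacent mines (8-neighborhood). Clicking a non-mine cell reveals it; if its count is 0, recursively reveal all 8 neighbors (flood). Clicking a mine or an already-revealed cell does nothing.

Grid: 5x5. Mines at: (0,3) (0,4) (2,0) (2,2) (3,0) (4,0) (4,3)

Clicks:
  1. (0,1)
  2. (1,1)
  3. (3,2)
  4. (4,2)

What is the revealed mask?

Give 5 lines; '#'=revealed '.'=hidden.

Click 1 (0,1) count=0: revealed 6 new [(0,0) (0,1) (0,2) (1,0) (1,1) (1,2)] -> total=6
Click 2 (1,1) count=2: revealed 0 new [(none)] -> total=6
Click 3 (3,2) count=2: revealed 1 new [(3,2)] -> total=7
Click 4 (4,2) count=1: revealed 1 new [(4,2)] -> total=8

Answer: ###..
###..
.....
..#..
..#..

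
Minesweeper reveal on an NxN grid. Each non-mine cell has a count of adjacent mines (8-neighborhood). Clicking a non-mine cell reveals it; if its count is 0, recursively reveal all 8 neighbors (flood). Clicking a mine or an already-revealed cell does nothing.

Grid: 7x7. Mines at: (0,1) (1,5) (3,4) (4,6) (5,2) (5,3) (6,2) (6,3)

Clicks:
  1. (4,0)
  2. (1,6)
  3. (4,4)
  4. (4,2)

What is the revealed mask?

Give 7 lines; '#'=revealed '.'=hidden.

Click 1 (4,0) count=0: revealed 25 new [(0,2) (0,3) (0,4) (1,0) (1,1) (1,2) (1,3) (1,4) (2,0) (2,1) (2,2) (2,3) (2,4) (3,0) (3,1) (3,2) (3,3) (4,0) (4,1) (4,2) (4,3) (5,0) (5,1) (6,0) (6,1)] -> total=25
Click 2 (1,6) count=1: revealed 1 new [(1,6)] -> total=26
Click 3 (4,4) count=2: revealed 1 new [(4,4)] -> total=27
Click 4 (4,2) count=2: revealed 0 new [(none)] -> total=27

Answer: ..###..
#####.#
#####..
####...
#####..
##.....
##.....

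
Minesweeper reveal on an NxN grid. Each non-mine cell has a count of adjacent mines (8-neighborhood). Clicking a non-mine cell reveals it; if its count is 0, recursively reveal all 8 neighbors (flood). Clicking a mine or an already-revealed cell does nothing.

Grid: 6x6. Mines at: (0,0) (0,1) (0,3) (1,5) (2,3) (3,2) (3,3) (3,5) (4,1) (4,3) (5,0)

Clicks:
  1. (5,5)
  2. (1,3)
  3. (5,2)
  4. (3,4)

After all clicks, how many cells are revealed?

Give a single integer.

Answer: 7

Derivation:
Click 1 (5,5) count=0: revealed 4 new [(4,4) (4,5) (5,4) (5,5)] -> total=4
Click 2 (1,3) count=2: revealed 1 new [(1,3)] -> total=5
Click 3 (5,2) count=2: revealed 1 new [(5,2)] -> total=6
Click 4 (3,4) count=4: revealed 1 new [(3,4)] -> total=7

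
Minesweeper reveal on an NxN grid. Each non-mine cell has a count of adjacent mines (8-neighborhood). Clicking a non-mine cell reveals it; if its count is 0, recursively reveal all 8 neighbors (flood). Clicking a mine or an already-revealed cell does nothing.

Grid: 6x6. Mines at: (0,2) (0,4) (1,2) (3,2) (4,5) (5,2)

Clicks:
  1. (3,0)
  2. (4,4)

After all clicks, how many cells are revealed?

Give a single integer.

Answer: 13

Derivation:
Click 1 (3,0) count=0: revealed 12 new [(0,0) (0,1) (1,0) (1,1) (2,0) (2,1) (3,0) (3,1) (4,0) (4,1) (5,0) (5,1)] -> total=12
Click 2 (4,4) count=1: revealed 1 new [(4,4)] -> total=13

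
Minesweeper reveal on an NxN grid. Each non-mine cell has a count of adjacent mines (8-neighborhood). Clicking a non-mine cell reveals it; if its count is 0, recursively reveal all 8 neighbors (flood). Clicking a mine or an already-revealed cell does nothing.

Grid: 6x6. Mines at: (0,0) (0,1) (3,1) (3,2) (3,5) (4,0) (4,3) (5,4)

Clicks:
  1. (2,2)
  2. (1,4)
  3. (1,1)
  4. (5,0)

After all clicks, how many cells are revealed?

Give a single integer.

Click 1 (2,2) count=2: revealed 1 new [(2,2)] -> total=1
Click 2 (1,4) count=0: revealed 11 new [(0,2) (0,3) (0,4) (0,5) (1,2) (1,3) (1,4) (1,5) (2,3) (2,4) (2,5)] -> total=12
Click 3 (1,1) count=2: revealed 1 new [(1,1)] -> total=13
Click 4 (5,0) count=1: revealed 1 new [(5,0)] -> total=14

Answer: 14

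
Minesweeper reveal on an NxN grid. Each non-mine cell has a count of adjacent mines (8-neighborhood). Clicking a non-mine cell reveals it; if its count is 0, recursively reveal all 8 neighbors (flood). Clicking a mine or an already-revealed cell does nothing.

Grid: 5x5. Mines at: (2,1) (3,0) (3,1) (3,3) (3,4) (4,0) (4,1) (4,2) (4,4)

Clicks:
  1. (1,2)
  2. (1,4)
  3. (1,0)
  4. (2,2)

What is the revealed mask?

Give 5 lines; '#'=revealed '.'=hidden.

Click 1 (1,2) count=1: revealed 1 new [(1,2)] -> total=1
Click 2 (1,4) count=0: revealed 12 new [(0,0) (0,1) (0,2) (0,3) (0,4) (1,0) (1,1) (1,3) (1,4) (2,2) (2,3) (2,4)] -> total=13
Click 3 (1,0) count=1: revealed 0 new [(none)] -> total=13
Click 4 (2,2) count=3: revealed 0 new [(none)] -> total=13

Answer: #####
#####
..###
.....
.....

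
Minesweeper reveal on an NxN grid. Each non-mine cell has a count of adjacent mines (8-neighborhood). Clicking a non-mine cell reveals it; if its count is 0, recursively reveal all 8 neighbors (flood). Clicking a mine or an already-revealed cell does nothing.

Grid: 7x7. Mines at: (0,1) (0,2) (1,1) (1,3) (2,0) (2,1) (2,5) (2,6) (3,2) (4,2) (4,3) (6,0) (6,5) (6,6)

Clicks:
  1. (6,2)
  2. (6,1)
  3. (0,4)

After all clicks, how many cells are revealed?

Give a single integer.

Answer: 9

Derivation:
Click 1 (6,2) count=0: revealed 8 new [(5,1) (5,2) (5,3) (5,4) (6,1) (6,2) (6,3) (6,4)] -> total=8
Click 2 (6,1) count=1: revealed 0 new [(none)] -> total=8
Click 3 (0,4) count=1: revealed 1 new [(0,4)] -> total=9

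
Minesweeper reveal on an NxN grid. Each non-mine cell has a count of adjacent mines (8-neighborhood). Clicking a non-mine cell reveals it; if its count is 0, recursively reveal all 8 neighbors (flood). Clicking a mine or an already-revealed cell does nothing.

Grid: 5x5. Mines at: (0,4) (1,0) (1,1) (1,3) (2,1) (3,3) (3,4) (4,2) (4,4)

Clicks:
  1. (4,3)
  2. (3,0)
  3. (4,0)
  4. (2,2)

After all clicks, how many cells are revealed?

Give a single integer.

Answer: 6

Derivation:
Click 1 (4,3) count=4: revealed 1 new [(4,3)] -> total=1
Click 2 (3,0) count=1: revealed 1 new [(3,0)] -> total=2
Click 3 (4,0) count=0: revealed 3 new [(3,1) (4,0) (4,1)] -> total=5
Click 4 (2,2) count=4: revealed 1 new [(2,2)] -> total=6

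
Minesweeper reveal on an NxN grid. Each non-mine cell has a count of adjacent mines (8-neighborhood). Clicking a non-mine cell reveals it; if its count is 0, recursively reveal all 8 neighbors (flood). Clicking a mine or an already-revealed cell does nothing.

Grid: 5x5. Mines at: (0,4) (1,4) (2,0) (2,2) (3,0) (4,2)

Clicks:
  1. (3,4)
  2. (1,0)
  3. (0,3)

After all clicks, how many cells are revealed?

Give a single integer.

Answer: 8

Derivation:
Click 1 (3,4) count=0: revealed 6 new [(2,3) (2,4) (3,3) (3,4) (4,3) (4,4)] -> total=6
Click 2 (1,0) count=1: revealed 1 new [(1,0)] -> total=7
Click 3 (0,3) count=2: revealed 1 new [(0,3)] -> total=8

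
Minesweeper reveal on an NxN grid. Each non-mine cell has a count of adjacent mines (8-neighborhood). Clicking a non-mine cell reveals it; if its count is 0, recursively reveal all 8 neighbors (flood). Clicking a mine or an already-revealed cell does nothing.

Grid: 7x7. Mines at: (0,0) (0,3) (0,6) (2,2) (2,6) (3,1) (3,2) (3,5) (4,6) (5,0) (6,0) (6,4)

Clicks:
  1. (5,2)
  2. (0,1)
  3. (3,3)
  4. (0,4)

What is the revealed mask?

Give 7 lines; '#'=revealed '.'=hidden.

Click 1 (5,2) count=0: revealed 9 new [(4,1) (4,2) (4,3) (5,1) (5,2) (5,3) (6,1) (6,2) (6,3)] -> total=9
Click 2 (0,1) count=1: revealed 1 new [(0,1)] -> total=10
Click 3 (3,3) count=2: revealed 1 new [(3,3)] -> total=11
Click 4 (0,4) count=1: revealed 1 new [(0,4)] -> total=12

Answer: .#..#..
.......
.......
...#...
.###...
.###...
.###...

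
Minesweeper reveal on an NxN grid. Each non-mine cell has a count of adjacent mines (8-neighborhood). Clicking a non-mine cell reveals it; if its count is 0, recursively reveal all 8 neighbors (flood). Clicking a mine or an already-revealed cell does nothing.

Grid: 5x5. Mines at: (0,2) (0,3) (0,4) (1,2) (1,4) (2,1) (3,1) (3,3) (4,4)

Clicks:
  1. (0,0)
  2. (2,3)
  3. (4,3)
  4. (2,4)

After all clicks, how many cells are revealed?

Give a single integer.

Click 1 (0,0) count=0: revealed 4 new [(0,0) (0,1) (1,0) (1,1)] -> total=4
Click 2 (2,3) count=3: revealed 1 new [(2,3)] -> total=5
Click 3 (4,3) count=2: revealed 1 new [(4,3)] -> total=6
Click 4 (2,4) count=2: revealed 1 new [(2,4)] -> total=7

Answer: 7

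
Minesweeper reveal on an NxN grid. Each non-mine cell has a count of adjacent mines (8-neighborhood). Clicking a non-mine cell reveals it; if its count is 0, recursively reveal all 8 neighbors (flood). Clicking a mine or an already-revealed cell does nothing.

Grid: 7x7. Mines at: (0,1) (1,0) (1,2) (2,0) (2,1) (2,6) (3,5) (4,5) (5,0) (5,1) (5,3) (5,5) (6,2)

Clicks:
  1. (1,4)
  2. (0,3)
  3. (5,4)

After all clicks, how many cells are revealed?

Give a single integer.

Answer: 12

Derivation:
Click 1 (1,4) count=0: revealed 11 new [(0,3) (0,4) (0,5) (0,6) (1,3) (1,4) (1,5) (1,6) (2,3) (2,4) (2,5)] -> total=11
Click 2 (0,3) count=1: revealed 0 new [(none)] -> total=11
Click 3 (5,4) count=3: revealed 1 new [(5,4)] -> total=12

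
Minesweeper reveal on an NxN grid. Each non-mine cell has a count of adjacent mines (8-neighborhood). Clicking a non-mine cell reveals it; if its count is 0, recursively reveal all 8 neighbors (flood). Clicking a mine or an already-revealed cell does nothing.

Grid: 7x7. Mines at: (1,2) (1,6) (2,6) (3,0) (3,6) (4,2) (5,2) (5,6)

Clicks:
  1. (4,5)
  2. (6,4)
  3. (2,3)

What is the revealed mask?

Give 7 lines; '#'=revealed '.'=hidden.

Click 1 (4,5) count=2: revealed 1 new [(4,5)] -> total=1
Click 2 (6,4) count=0: revealed 20 new [(0,3) (0,4) (0,5) (1,3) (1,4) (1,5) (2,3) (2,4) (2,5) (3,3) (3,4) (3,5) (4,3) (4,4) (5,3) (5,4) (5,5) (6,3) (6,4) (6,5)] -> total=21
Click 3 (2,3) count=1: revealed 0 new [(none)] -> total=21

Answer: ...###.
...###.
...###.
...###.
...###.
...###.
...###.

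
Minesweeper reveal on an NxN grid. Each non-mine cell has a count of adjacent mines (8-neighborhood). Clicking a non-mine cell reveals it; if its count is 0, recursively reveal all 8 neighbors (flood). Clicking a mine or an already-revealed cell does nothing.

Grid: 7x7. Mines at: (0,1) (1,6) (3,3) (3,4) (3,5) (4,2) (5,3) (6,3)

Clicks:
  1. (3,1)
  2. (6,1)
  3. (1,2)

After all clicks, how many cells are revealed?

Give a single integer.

Answer: 17

Derivation:
Click 1 (3,1) count=1: revealed 1 new [(3,1)] -> total=1
Click 2 (6,1) count=0: revealed 16 new [(1,0) (1,1) (1,2) (2,0) (2,1) (2,2) (3,0) (3,2) (4,0) (4,1) (5,0) (5,1) (5,2) (6,0) (6,1) (6,2)] -> total=17
Click 3 (1,2) count=1: revealed 0 new [(none)] -> total=17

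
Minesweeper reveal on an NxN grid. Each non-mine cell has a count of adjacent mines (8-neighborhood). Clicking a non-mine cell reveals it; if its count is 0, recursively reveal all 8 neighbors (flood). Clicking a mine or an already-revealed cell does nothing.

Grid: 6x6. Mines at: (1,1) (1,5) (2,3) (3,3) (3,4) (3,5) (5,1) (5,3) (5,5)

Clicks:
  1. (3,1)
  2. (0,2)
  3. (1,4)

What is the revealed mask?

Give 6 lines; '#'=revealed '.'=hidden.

Click 1 (3,1) count=0: revealed 9 new [(2,0) (2,1) (2,2) (3,0) (3,1) (3,2) (4,0) (4,1) (4,2)] -> total=9
Click 2 (0,2) count=1: revealed 1 new [(0,2)] -> total=10
Click 3 (1,4) count=2: revealed 1 new [(1,4)] -> total=11

Answer: ..#...
....#.
###...
###...
###...
......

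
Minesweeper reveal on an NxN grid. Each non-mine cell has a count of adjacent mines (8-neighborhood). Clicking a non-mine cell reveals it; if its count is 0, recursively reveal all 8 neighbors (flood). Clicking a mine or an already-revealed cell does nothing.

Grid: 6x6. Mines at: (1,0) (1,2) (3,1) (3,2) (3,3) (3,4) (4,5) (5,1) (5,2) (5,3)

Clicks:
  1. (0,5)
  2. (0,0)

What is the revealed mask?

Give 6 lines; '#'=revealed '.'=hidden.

Click 1 (0,5) count=0: revealed 9 new [(0,3) (0,4) (0,5) (1,3) (1,4) (1,5) (2,3) (2,4) (2,5)] -> total=9
Click 2 (0,0) count=1: revealed 1 new [(0,0)] -> total=10

Answer: #..###
...###
...###
......
......
......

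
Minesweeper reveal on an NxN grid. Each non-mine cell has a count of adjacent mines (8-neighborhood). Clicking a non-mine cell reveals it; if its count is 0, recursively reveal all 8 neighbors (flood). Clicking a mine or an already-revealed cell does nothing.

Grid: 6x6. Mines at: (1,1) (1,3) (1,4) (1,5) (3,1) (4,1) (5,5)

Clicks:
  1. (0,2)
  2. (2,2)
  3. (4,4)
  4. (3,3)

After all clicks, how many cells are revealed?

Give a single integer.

Click 1 (0,2) count=2: revealed 1 new [(0,2)] -> total=1
Click 2 (2,2) count=3: revealed 1 new [(2,2)] -> total=2
Click 3 (4,4) count=1: revealed 1 new [(4,4)] -> total=3
Click 4 (3,3) count=0: revealed 13 new [(2,3) (2,4) (2,5) (3,2) (3,3) (3,4) (3,5) (4,2) (4,3) (4,5) (5,2) (5,3) (5,4)] -> total=16

Answer: 16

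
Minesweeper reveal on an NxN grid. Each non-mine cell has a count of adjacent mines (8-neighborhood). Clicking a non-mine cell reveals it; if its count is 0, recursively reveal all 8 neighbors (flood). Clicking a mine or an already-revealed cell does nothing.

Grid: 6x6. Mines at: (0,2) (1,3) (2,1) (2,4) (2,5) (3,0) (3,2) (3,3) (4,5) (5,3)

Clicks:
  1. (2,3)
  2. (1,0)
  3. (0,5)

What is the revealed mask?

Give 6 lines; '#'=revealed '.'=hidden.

Click 1 (2,3) count=4: revealed 1 new [(2,3)] -> total=1
Click 2 (1,0) count=1: revealed 1 new [(1,0)] -> total=2
Click 3 (0,5) count=0: revealed 4 new [(0,4) (0,5) (1,4) (1,5)] -> total=6

Answer: ....##
#...##
...#..
......
......
......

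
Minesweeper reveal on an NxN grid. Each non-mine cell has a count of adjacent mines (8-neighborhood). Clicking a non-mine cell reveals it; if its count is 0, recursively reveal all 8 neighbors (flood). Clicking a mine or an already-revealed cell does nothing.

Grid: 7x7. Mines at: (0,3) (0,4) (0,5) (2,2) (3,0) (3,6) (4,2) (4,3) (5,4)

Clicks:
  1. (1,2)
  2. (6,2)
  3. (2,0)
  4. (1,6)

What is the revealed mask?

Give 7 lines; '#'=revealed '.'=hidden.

Answer: .......
..#...#
#......
.......
##.....
####...
####...

Derivation:
Click 1 (1,2) count=2: revealed 1 new [(1,2)] -> total=1
Click 2 (6,2) count=0: revealed 10 new [(4,0) (4,1) (5,0) (5,1) (5,2) (5,3) (6,0) (6,1) (6,2) (6,3)] -> total=11
Click 3 (2,0) count=1: revealed 1 new [(2,0)] -> total=12
Click 4 (1,6) count=1: revealed 1 new [(1,6)] -> total=13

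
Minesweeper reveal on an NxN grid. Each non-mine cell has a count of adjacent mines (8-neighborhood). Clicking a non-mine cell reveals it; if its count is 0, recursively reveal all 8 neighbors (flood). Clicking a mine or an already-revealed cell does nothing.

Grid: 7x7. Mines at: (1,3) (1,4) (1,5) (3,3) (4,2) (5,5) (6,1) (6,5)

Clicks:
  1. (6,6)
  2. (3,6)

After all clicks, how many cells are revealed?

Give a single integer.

Answer: 10

Derivation:
Click 1 (6,6) count=2: revealed 1 new [(6,6)] -> total=1
Click 2 (3,6) count=0: revealed 9 new [(2,4) (2,5) (2,6) (3,4) (3,5) (3,6) (4,4) (4,5) (4,6)] -> total=10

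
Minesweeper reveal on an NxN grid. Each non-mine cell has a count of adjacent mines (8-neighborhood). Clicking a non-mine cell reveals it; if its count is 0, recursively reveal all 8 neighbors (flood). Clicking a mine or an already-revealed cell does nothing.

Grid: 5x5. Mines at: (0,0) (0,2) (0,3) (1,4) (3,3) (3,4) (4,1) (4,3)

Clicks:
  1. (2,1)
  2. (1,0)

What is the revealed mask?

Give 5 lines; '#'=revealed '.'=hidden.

Click 1 (2,1) count=0: revealed 9 new [(1,0) (1,1) (1,2) (2,0) (2,1) (2,2) (3,0) (3,1) (3,2)] -> total=9
Click 2 (1,0) count=1: revealed 0 new [(none)] -> total=9

Answer: .....
###..
###..
###..
.....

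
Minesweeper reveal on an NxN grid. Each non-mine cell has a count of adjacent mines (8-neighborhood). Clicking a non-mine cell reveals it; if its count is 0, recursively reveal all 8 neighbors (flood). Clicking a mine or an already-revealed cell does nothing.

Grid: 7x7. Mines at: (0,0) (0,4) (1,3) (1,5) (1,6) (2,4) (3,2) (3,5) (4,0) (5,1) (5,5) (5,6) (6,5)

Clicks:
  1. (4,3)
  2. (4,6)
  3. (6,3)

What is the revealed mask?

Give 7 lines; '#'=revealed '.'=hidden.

Answer: .......
.......
.......
.......
..###.#
..###..
..###..

Derivation:
Click 1 (4,3) count=1: revealed 1 new [(4,3)] -> total=1
Click 2 (4,6) count=3: revealed 1 new [(4,6)] -> total=2
Click 3 (6,3) count=0: revealed 8 new [(4,2) (4,4) (5,2) (5,3) (5,4) (6,2) (6,3) (6,4)] -> total=10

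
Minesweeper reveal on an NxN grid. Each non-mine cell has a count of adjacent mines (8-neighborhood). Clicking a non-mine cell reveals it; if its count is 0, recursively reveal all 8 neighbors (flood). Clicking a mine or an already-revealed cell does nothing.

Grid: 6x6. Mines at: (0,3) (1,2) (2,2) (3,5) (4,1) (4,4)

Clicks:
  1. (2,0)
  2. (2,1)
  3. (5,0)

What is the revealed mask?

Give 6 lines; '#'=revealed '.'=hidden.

Click 1 (2,0) count=0: revealed 8 new [(0,0) (0,1) (1,0) (1,1) (2,0) (2,1) (3,0) (3,1)] -> total=8
Click 2 (2,1) count=2: revealed 0 new [(none)] -> total=8
Click 3 (5,0) count=1: revealed 1 new [(5,0)] -> total=9

Answer: ##....
##....
##....
##....
......
#.....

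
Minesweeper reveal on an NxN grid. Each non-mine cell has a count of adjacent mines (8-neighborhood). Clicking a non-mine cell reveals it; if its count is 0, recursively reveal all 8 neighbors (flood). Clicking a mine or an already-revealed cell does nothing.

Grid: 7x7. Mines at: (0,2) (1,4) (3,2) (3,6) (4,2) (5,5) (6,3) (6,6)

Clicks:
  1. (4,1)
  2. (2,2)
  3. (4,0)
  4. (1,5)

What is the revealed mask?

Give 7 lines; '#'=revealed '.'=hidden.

Click 1 (4,1) count=2: revealed 1 new [(4,1)] -> total=1
Click 2 (2,2) count=1: revealed 1 new [(2,2)] -> total=2
Click 3 (4,0) count=0: revealed 15 new [(0,0) (0,1) (1,0) (1,1) (2,0) (2,1) (3,0) (3,1) (4,0) (5,0) (5,1) (5,2) (6,0) (6,1) (6,2)] -> total=17
Click 4 (1,5) count=1: revealed 1 new [(1,5)] -> total=18

Answer: ##.....
##...#.
###....
##.....
##.....
###....
###....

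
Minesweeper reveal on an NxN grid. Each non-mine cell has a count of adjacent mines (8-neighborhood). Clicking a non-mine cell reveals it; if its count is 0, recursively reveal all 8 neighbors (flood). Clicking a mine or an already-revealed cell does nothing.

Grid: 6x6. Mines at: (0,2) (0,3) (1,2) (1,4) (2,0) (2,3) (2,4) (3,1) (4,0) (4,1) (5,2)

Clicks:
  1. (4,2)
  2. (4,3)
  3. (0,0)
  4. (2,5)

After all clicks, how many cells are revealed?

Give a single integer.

Answer: 7

Derivation:
Click 1 (4,2) count=3: revealed 1 new [(4,2)] -> total=1
Click 2 (4,3) count=1: revealed 1 new [(4,3)] -> total=2
Click 3 (0,0) count=0: revealed 4 new [(0,0) (0,1) (1,0) (1,1)] -> total=6
Click 4 (2,5) count=2: revealed 1 new [(2,5)] -> total=7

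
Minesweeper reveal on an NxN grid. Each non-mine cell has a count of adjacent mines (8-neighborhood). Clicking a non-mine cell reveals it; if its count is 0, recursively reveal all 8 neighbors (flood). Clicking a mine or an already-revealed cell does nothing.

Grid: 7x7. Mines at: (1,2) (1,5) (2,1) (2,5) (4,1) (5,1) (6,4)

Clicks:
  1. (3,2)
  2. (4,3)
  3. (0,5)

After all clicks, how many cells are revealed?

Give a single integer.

Answer: 21

Derivation:
Click 1 (3,2) count=2: revealed 1 new [(3,2)] -> total=1
Click 2 (4,3) count=0: revealed 19 new [(2,2) (2,3) (2,4) (3,3) (3,4) (3,5) (3,6) (4,2) (4,3) (4,4) (4,5) (4,6) (5,2) (5,3) (5,4) (5,5) (5,6) (6,5) (6,6)] -> total=20
Click 3 (0,5) count=1: revealed 1 new [(0,5)] -> total=21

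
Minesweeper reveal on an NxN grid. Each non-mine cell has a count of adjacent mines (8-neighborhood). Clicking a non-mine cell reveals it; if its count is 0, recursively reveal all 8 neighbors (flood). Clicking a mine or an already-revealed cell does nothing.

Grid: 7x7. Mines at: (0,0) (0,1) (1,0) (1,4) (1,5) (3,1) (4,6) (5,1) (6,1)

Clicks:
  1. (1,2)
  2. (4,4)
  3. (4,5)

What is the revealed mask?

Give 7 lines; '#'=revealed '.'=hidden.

Answer: .......
..#....
..####.
..####.
..####.
..#####
..#####

Derivation:
Click 1 (1,2) count=1: revealed 1 new [(1,2)] -> total=1
Click 2 (4,4) count=0: revealed 22 new [(2,2) (2,3) (2,4) (2,5) (3,2) (3,3) (3,4) (3,5) (4,2) (4,3) (4,4) (4,5) (5,2) (5,3) (5,4) (5,5) (5,6) (6,2) (6,3) (6,4) (6,5) (6,6)] -> total=23
Click 3 (4,5) count=1: revealed 0 new [(none)] -> total=23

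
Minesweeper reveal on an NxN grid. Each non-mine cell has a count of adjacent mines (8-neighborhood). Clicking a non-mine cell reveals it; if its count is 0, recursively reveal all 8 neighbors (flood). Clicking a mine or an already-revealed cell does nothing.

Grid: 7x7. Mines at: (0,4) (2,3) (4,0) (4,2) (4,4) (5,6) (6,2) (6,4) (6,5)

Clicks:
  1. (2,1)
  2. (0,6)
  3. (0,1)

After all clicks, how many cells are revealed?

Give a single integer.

Answer: 27

Derivation:
Click 1 (2,1) count=0: revealed 14 new [(0,0) (0,1) (0,2) (0,3) (1,0) (1,1) (1,2) (1,3) (2,0) (2,1) (2,2) (3,0) (3,1) (3,2)] -> total=14
Click 2 (0,6) count=0: revealed 13 new [(0,5) (0,6) (1,4) (1,5) (1,6) (2,4) (2,5) (2,6) (3,4) (3,5) (3,6) (4,5) (4,6)] -> total=27
Click 3 (0,1) count=0: revealed 0 new [(none)] -> total=27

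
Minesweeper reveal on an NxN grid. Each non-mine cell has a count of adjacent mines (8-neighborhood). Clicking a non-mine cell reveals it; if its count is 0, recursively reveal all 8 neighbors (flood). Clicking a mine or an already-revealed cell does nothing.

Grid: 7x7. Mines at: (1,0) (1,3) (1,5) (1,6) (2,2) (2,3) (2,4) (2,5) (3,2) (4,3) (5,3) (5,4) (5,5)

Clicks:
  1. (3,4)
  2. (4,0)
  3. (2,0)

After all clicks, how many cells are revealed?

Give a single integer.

Click 1 (3,4) count=4: revealed 1 new [(3,4)] -> total=1
Click 2 (4,0) count=0: revealed 13 new [(2,0) (2,1) (3,0) (3,1) (4,0) (4,1) (4,2) (5,0) (5,1) (5,2) (6,0) (6,1) (6,2)] -> total=14
Click 3 (2,0) count=1: revealed 0 new [(none)] -> total=14

Answer: 14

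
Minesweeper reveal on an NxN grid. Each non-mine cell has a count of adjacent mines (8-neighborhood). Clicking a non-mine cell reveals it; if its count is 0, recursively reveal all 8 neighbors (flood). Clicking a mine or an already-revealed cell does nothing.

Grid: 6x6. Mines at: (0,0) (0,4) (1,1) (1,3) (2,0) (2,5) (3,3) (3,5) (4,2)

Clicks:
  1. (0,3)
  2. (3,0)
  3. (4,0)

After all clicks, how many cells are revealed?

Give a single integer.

Answer: 7

Derivation:
Click 1 (0,3) count=2: revealed 1 new [(0,3)] -> total=1
Click 2 (3,0) count=1: revealed 1 new [(3,0)] -> total=2
Click 3 (4,0) count=0: revealed 5 new [(3,1) (4,0) (4,1) (5,0) (5,1)] -> total=7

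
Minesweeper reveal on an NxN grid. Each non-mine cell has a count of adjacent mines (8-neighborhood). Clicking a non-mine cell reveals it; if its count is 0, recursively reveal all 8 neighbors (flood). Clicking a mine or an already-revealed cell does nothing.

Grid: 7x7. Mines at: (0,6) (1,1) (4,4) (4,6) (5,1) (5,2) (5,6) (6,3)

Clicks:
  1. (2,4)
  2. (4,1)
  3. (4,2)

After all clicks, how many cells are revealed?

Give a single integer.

Answer: 27

Derivation:
Click 1 (2,4) count=0: revealed 27 new [(0,2) (0,3) (0,4) (0,5) (1,2) (1,3) (1,4) (1,5) (1,6) (2,0) (2,1) (2,2) (2,3) (2,4) (2,5) (2,6) (3,0) (3,1) (3,2) (3,3) (3,4) (3,5) (3,6) (4,0) (4,1) (4,2) (4,3)] -> total=27
Click 2 (4,1) count=2: revealed 0 new [(none)] -> total=27
Click 3 (4,2) count=2: revealed 0 new [(none)] -> total=27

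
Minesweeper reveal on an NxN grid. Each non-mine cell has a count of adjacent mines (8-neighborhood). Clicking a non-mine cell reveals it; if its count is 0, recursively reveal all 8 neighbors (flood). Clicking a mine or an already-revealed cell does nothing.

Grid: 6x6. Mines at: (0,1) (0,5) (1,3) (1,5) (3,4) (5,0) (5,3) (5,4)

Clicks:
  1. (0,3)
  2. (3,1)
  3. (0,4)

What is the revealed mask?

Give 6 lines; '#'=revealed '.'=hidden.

Click 1 (0,3) count=1: revealed 1 new [(0,3)] -> total=1
Click 2 (3,1) count=0: revealed 15 new [(1,0) (1,1) (1,2) (2,0) (2,1) (2,2) (2,3) (3,0) (3,1) (3,2) (3,3) (4,0) (4,1) (4,2) (4,3)] -> total=16
Click 3 (0,4) count=3: revealed 1 new [(0,4)] -> total=17

Answer: ...##.
###...
####..
####..
####..
......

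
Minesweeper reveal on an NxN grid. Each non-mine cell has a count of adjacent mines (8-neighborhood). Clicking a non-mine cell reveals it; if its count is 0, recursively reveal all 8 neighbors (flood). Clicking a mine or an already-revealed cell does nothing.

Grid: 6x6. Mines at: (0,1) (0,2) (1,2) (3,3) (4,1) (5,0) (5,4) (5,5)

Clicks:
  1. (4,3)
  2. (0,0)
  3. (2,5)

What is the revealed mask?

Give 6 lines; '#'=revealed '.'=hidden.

Click 1 (4,3) count=2: revealed 1 new [(4,3)] -> total=1
Click 2 (0,0) count=1: revealed 1 new [(0,0)] -> total=2
Click 3 (2,5) count=0: revealed 13 new [(0,3) (0,4) (0,5) (1,3) (1,4) (1,5) (2,3) (2,4) (2,5) (3,4) (3,5) (4,4) (4,5)] -> total=15

Answer: #..###
...###
...###
....##
...###
......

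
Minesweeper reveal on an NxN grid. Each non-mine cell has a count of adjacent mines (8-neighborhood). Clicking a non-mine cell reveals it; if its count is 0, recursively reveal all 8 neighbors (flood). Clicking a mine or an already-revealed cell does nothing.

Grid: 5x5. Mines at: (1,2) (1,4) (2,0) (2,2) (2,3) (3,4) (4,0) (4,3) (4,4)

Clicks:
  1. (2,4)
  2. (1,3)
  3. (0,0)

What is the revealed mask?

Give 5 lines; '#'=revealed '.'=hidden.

Click 1 (2,4) count=3: revealed 1 new [(2,4)] -> total=1
Click 2 (1,3) count=4: revealed 1 new [(1,3)] -> total=2
Click 3 (0,0) count=0: revealed 4 new [(0,0) (0,1) (1,0) (1,1)] -> total=6

Answer: ##...
##.#.
....#
.....
.....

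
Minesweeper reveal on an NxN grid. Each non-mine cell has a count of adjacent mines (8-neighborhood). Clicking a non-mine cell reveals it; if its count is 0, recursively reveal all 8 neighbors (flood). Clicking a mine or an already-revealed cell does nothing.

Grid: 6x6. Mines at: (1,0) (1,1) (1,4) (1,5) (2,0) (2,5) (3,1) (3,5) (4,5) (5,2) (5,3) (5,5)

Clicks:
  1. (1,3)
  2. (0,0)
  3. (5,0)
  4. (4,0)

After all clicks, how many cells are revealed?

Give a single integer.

Answer: 6

Derivation:
Click 1 (1,3) count=1: revealed 1 new [(1,3)] -> total=1
Click 2 (0,0) count=2: revealed 1 new [(0,0)] -> total=2
Click 3 (5,0) count=0: revealed 4 new [(4,0) (4,1) (5,0) (5,1)] -> total=6
Click 4 (4,0) count=1: revealed 0 new [(none)] -> total=6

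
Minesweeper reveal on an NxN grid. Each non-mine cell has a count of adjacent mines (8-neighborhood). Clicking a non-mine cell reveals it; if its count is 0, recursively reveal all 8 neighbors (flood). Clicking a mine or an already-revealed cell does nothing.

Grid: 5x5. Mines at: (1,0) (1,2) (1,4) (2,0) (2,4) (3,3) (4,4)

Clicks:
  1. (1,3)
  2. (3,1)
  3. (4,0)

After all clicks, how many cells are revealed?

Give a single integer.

Answer: 7

Derivation:
Click 1 (1,3) count=3: revealed 1 new [(1,3)] -> total=1
Click 2 (3,1) count=1: revealed 1 new [(3,1)] -> total=2
Click 3 (4,0) count=0: revealed 5 new [(3,0) (3,2) (4,0) (4,1) (4,2)] -> total=7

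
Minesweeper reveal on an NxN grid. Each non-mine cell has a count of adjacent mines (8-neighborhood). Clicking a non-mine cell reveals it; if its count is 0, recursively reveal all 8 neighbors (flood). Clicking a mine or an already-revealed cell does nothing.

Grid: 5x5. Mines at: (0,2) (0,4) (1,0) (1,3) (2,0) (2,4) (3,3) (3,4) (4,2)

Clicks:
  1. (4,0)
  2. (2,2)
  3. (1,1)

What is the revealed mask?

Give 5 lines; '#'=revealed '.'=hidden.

Answer: .....
.#...
..#..
##...
##...

Derivation:
Click 1 (4,0) count=0: revealed 4 new [(3,0) (3,1) (4,0) (4,1)] -> total=4
Click 2 (2,2) count=2: revealed 1 new [(2,2)] -> total=5
Click 3 (1,1) count=3: revealed 1 new [(1,1)] -> total=6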